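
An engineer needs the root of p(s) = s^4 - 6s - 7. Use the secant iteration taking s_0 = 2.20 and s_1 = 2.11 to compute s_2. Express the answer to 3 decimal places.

2.105

p(2.20) = 3.22560, p(2.11) = 0.16119
s_2 = 2.11000 − 0.16119·(2.11000 − 2.20000) / (0.16119 − 3.22560) = 2.11000 − (-0.01451)/(-3.06441) = 2.10527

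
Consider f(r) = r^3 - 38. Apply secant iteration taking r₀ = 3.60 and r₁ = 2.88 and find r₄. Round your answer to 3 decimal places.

3.362

f(3.60) = 8.65600, f(2.88) = -14.11213
r₂ = 2.88000 − (-14.11213)·(2.88000 − 3.60000) / (-14.11213 − 8.65600) = 2.88000 − (10.16073)/(-22.76813) = 3.32627
f(3.32627) = -1.19791
r₃ = 3.32627 − (-1.19791)·(3.32627 − 2.88000) / (-1.19791 − (-14.11213)) = 3.32627 − (-0.53459)/(12.91422) = 3.36767
f(3.36767) = 0.19327
r₄ = 3.36767 − 0.19327·(3.36767 − 3.32627) / (0.19327 − (-1.19791)) = 3.36767 − (0.00800)/(1.39118) = 3.36191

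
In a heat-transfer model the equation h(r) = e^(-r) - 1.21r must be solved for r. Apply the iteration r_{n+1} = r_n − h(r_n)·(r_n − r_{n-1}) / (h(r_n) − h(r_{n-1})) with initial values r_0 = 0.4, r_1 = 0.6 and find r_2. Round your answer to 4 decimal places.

h(0.4) = 0.186320, h(0.6) = -0.177188
r_2 = 0.600000 − (-0.177188)·(0.600000 − 0.400000) / (-0.177188 − 0.186320) = 0.600000 − (-0.035438)/(-0.363508) = 0.502512

0.5025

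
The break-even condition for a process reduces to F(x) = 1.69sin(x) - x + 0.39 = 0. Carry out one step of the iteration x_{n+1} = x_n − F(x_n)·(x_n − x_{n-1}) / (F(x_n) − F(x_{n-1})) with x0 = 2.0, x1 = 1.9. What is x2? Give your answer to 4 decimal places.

1.9549

F(2.0) = -0.073287, F(1.9) = 0.089247
x2 = 1.900000 − 0.089247·(1.900000 − 2.000000) / (0.089247 − (-0.073287)) = 1.900000 − (-0.008925)/(0.162534) = 1.954910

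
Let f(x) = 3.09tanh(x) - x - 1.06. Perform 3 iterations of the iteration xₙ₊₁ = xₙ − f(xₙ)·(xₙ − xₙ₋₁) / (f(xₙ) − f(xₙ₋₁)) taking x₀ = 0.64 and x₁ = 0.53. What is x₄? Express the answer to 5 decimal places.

f(0.64) = 0.0455396, f(0.53) = -0.0901724
x₂ = 0.5300000 − (-0.0901724)·(0.5300000 − 0.6400000) / (-0.0901724 − 0.0455396) = 0.5300000 − (0.0099190)/(-0.1357120) = 0.6030883
f(0.6030883) = 0.0031741
x₃ = 0.6030883 − 0.0031741·(0.6030883 − 0.5300000) / (0.0031741 − (-0.0901724)) = 0.6030883 − (0.0002320)/(0.0933465) = 0.6006031
f(0.6006031) = 0.0002057
x₄ = 0.6006031 − 0.0002057·(0.6006031 − 0.6030883) / (0.0002057 − 0.0031741) = 0.6006031 − (-0.0000005)/(-0.0029684) = 0.6004309

0.60043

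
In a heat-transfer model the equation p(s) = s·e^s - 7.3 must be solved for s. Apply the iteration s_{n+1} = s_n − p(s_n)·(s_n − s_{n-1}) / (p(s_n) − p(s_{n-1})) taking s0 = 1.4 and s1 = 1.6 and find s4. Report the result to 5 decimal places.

p(1.4) = -1.6227200, p(1.6) = 0.6248519
s2 = 1.6000000 − 0.6248519·(1.6000000 − 1.4000000) / (0.6248519 − (-1.6227200)) = 1.6000000 − (0.1249704)/(2.2475719) = 1.5443976
p(1.5443976) = -0.0642679
s3 = 1.5443976 − (-0.0642679)·(1.5443976 − 1.6000000) / (-0.0642679 − 0.6248519) = 1.5443976 − (0.0035734)/(-0.6891198) = 1.5495831
p(1.5495831) = -0.0022281
s4 = 1.5495831 − (-0.0022281)·(1.5495831 − 1.5443976) / (-0.0022281 − (-0.0642679)) = 1.5495831 − (-0.0000116)/(0.0620398) = 1.5497694

1.54977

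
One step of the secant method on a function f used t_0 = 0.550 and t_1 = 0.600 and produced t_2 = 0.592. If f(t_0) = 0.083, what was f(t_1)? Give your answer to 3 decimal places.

-0.016

The secant line through (0.550, 0.083) and (0.600, f(t_1)) crosses zero at t_2 = 0.592.
So (0.550, 0.083), (0.600, f(t_1)), (0.592, 0) are collinear:
f(t_1) = 0.083 · (0.600 − 0.592) / (0.550 − 0.592) = 0.083 · (0.00800)/(-0.04200) = -0.01581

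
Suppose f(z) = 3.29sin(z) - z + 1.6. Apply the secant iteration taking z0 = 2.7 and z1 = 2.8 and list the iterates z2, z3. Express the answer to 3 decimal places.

2.776, 2.776

f(2.7) = 0.30608, f(2.8) = -0.09789
z2 = 2.80000 − (-0.09789)·(2.80000 − 2.70000) / (-0.09789 − 0.30608) = 2.80000 − (-0.00979)/(-0.40397) = 2.77577
f(2.77577) = 0.00113
z3 = 2.77577 − 0.00113·(2.77577 − 2.80000) / (0.00113 − (-0.09789)) = 2.77577 − (-0.00003)/(0.09902) = 2.77604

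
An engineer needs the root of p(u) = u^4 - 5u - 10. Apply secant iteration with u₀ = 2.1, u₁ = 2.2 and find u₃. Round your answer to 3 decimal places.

2.132

p(2.1) = -1.05190, p(2.2) = 2.42560
u₂ = 2.20000 − 2.42560·(2.20000 − 2.10000) / (2.42560 − (-1.05190)) = 2.20000 − (0.24256)/(3.47750) = 2.13025
p(2.13025) = -0.05817
u₃ = 2.13025 − (-0.05817)·(2.13025 − 2.20000) / (-0.05817 − 2.42560) = 2.13025 − (0.00406)/(-2.48377) = 2.13188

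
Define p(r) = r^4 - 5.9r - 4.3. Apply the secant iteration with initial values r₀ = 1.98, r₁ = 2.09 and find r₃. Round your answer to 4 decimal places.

p(1.98) = -0.612464, p(2.09) = 2.449298
r₂ = 2.090000 − 2.449298·(2.090000 − 1.980000) / (2.449298 − (-0.612464)) = 2.090000 − (0.269423)/(3.061761) = 2.002004
p(2.002004) = -0.047599
r₃ = 2.002004 − (-0.047599)·(2.002004 − 2.090000) / (-0.047599 − 2.449298) = 2.002004 − (0.004189)/(-2.496897) = 2.003681

2.0037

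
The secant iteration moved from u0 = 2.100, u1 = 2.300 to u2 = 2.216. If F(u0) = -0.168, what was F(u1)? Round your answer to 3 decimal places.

0.122

The secant line through (2.100, -0.168) and (2.300, F(u1)) crosses zero at u2 = 2.216.
So (2.100, -0.168), (2.300, F(u1)), (2.216, 0) are collinear:
F(u1) = -0.168 · (2.300 − 2.216) / (2.100 − 2.216) = -0.168 · (0.08400)/(-0.11600) = 0.12166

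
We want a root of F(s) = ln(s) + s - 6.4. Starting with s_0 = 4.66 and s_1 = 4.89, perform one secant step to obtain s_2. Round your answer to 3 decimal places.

4.826

F(4.66) = -0.20098, F(4.89) = 0.07719
s_2 = 4.89000 − 0.07719·(4.89000 − 4.66000) / (0.07719 − (-0.20098)) = 4.89000 − (0.01775)/(0.27818) = 4.82618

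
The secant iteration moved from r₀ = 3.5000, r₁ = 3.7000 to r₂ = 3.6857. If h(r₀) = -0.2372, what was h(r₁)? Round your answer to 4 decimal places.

0.0183

The secant line through (3.5000, -0.2372) and (3.7000, h(r₁)) crosses zero at r₂ = 3.6857.
So (3.5000, -0.2372), (3.7000, h(r₁)), (3.6857, 0) are collinear:
h(r₁) = -0.2372 · (3.7000 − 3.6857) / (3.5000 − 3.6857) = -0.2372 · (0.014300)/(-0.185700) = 0.018266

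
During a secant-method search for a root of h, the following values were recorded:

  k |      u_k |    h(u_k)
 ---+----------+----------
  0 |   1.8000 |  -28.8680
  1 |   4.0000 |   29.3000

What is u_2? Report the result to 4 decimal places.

2.8918

u_2 = 4.0000 − 29.3000·(4.0000 − 1.8000) / (29.3000 − (-28.8680))
   = 4.0000 − (64.460000)/(58.168000) = 2.891831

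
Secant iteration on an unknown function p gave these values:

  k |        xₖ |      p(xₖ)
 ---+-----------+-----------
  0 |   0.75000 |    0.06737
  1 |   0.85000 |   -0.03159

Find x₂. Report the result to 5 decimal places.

x₂ = 0.85000 − (-0.03159)·(0.85000 − 0.75000) / (-0.03159 − 0.06737)
   = 0.85000 − (-0.0031590)/(-0.0989600) = 0.8180780

0.81808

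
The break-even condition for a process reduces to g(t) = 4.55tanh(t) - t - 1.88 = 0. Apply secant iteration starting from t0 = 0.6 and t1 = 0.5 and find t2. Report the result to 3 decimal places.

0.615

g(0.6) = -0.03642, g(0.5) = -0.27737
t2 = 0.50000 − (-0.27737)·(0.50000 − 0.60000) / (-0.27737 − (-0.03642)) = 0.50000 − (0.02774)/(-0.24094) = 0.61512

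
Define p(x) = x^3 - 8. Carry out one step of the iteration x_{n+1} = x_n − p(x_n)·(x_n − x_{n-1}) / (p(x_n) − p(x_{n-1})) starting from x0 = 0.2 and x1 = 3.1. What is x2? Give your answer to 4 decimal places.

p(0.2) = -7.992000, p(3.1) = 21.791000
x2 = 3.100000 − 21.791000·(3.100000 − 0.200000) / (21.791000 − (-7.992000)) = 3.100000 − (63.193900)/(29.783000) = 0.978189

0.9782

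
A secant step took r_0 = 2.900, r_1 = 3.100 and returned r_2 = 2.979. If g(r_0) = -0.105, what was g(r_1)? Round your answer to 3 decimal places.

0.161

The secant line through (2.900, -0.105) and (3.100, g(r_1)) crosses zero at r_2 = 2.979.
So (2.900, -0.105), (3.100, g(r_1)), (2.979, 0) are collinear:
g(r_1) = -0.105 · (3.100 − 2.979) / (2.900 − 2.979) = -0.105 · (0.12100)/(-0.07900) = 0.16082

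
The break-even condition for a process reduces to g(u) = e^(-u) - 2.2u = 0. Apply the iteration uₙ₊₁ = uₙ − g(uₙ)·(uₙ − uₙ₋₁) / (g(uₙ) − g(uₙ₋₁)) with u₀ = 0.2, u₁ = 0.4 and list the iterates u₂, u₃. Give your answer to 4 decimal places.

g(0.2) = 0.378731, g(0.4) = -0.209680
u₂ = 0.400000 − (-0.209680)·(0.400000 − 0.200000) / (-0.209680 − 0.378731) = 0.400000 − (-0.041936)/(-0.588411) = 0.328730
g(0.328730) = -0.003369
u₃ = 0.328730 − (-0.003369)·(0.328730 − 0.400000) / (-0.003369 − (-0.209680)) = 0.328730 − (0.000240)/(0.206311) = 0.327566

0.3287, 0.3276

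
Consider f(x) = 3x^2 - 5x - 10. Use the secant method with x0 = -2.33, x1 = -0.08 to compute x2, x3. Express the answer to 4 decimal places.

-0.8634, -1.3036

f(-2.33) = 17.936700, f(-0.08) = -9.580800
x2 = -0.080000 − (-9.580800)·(-0.080000 − (-2.330000)) / (-9.580800 − 17.936700) = -0.080000 − (-21.556800)/(-27.517500) = -0.863385
f(-0.863385) = -3.446773
x3 = -0.863385 − (-3.446773)·(-0.863385 − (-0.080000)) / (-3.446773 − (-9.580800)) = -0.863385 − (2.700151)/(6.134027) = -1.303577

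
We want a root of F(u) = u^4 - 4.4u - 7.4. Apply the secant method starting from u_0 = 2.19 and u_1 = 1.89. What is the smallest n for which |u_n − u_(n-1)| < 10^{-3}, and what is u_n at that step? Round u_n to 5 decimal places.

F(2.19) = 5.9665752, F(1.89) = -2.9561016
u_2 = 1.8900000 − (-2.9561016)·(-0.3000000)/(-8.9226768) = 1.9893906;  |Δ| = 0.0993906
F(1.9893906) = -0.4901267
u_3 = 1.9893906 − (-0.4901267)·(0.0993906)/(2.4659749) = 2.0091451;  |Δ| = 0.0197545
F(2.0091451) = 0.0544178
u_4 = 2.0091451 − 0.0544178·(0.0197545)/(0.5445446) = 2.0071710;  |Δ| = 0.0019741
F(2.0071710) = -0.0008440
u_5 = 2.0071710 − (-0.0008440)·(-0.0019741)/(-0.0552619) = 2.0072011;  |Δ| = 0.0000302
|u_5 − u_4| = 0.0000302 < 10^{-3}

n = 5, u_n = 2.00720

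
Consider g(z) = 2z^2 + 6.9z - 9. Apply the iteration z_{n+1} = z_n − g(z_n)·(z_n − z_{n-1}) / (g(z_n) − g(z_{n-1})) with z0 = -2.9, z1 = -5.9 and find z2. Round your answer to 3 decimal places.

-4.039

g(-2.9) = -12.19000, g(-5.9) = 19.91000
z2 = -5.90000 − 19.91000·(-5.90000 − (-2.90000)) / (19.91000 − (-12.19000)) = -5.90000 − (-59.73000)/(32.10000) = -4.03925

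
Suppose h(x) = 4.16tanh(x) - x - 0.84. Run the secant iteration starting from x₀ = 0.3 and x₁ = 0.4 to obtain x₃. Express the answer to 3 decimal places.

0.275

h(0.3) = 0.07186, h(0.4) = 0.34059
x₂ = 0.40000 − 0.34059·(0.40000 − 0.30000) / (0.34059 − 0.07186) = 0.40000 − (0.03406)/(0.26873) = 0.27326
h(0.27326) = -0.00398
x₃ = 0.27326 − (-0.00398)·(0.27326 − 0.40000) / (-0.00398 − 0.34059) = 0.27326 − (0.00050)/(-0.34456) = 0.27472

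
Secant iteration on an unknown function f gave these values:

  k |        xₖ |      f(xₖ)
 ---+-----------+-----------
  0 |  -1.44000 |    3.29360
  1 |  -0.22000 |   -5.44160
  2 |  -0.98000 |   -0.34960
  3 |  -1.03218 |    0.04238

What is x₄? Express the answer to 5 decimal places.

-1.02654

x₄ = -1.03218 − 0.04238·(-1.03218 − (-0.98000)) / (0.04238 − (-0.34960))
   = -1.03218 − (-0.0022114)/(0.3919800) = -1.0265384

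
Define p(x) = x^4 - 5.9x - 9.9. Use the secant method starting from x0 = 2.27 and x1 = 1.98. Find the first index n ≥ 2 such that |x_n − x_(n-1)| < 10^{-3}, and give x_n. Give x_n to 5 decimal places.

p(2.27) = 3.2593784, p(1.98) = -6.2124638
x2 = 1.9800000 − (-6.2124638)·(-0.2900000)/(-9.4718422) = 2.1702074;  |Δ| = 0.1902074
p(2.1702074) = -0.5220060
x3 = 2.1702074 − (-0.5220060)·(0.1902074)/(5.6904578) = 2.1876558;  |Δ| = 0.0174484
p(2.1876558) = 0.0970754
x4 = 2.1876558 − 0.0970754·(0.0174484)/(0.6190815) = 2.1849198;  |Δ| = 0.0027360
p(2.1849198) = -0.0011488
x5 = 2.1849198 − (-0.0011488)·(-0.0027360)/(-0.0982242) = 2.1849518;  |Δ| = 0.0000320
|x5 − x4| = 0.0000320 < 10^{-3}

n = 5, x_n = 2.18495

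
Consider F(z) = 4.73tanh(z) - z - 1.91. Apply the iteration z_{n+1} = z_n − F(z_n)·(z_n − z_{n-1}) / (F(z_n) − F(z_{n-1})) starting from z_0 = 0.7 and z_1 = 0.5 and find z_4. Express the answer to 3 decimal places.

0.587

F(0.7) = 0.24866, F(0.5) = -0.22419
z_2 = 0.50000 − (-0.22419)·(0.50000 − 0.70000) / (-0.22419 − 0.24866) = 0.50000 − (0.04484)/(-0.47285) = 0.59482
F(0.59482) = 0.01795
z_3 = 0.59482 − 0.01795·(0.59482 − 0.50000) / (0.01795 − (-0.22419)) = 0.59482 − (0.00170)/(0.24214) = 0.58779
F(0.58779) = 0.00110
z_4 = 0.58779 − 0.00110·(0.58779 − 0.59482) / (0.00110 − 0.01795) = 0.58779 − (-0.00001)/(-0.01685) = 0.58734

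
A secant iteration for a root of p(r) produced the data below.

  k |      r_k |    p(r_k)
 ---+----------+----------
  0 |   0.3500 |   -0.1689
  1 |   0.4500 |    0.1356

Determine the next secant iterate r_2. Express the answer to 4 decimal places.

0.4055

r_2 = 0.4500 − 0.1356·(0.4500 − 0.3500) / (0.1356 − (-0.1689))
   = 0.4500 − (0.013560)/(0.304500) = 0.405468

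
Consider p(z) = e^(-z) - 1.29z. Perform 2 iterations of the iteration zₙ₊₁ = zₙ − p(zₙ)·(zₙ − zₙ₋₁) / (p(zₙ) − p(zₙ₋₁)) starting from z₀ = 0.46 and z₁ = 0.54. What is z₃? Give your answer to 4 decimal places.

0.4798

p(0.46) = 0.037884, p(0.54) = -0.113852
z₂ = 0.540000 − (-0.113852)·(0.540000 − 0.460000) / (-0.113852 − 0.037884) = 0.540000 − (-0.009108)/(-0.151735) = 0.479974
p(0.479974) = -0.000366
z₃ = 0.479974 − (-0.000366)·(0.479974 − 0.540000) / (-0.000366 − (-0.113852)) = 0.479974 − (0.000022)/(0.113486) = 0.479780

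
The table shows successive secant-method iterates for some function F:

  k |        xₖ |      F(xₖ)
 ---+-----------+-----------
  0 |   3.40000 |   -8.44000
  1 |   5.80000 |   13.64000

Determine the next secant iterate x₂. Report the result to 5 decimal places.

4.31739

x₂ = 5.80000 − 13.64000·(5.80000 − 3.40000) / (13.64000 − (-8.44000))
   = 5.80000 − (32.7360000)/(22.0800000) = 4.3173913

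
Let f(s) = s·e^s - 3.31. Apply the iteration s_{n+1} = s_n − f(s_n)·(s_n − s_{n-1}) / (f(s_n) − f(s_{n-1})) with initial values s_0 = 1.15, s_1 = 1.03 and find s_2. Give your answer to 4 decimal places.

1.0983

f(1.15) = 0.321922, f(1.03) = -0.424902
s_2 = 1.030000 − (-0.424902)·(1.030000 − 1.150000) / (-0.424902 − 0.321922) = 1.030000 − (0.050988)/(-0.746824) = 1.098273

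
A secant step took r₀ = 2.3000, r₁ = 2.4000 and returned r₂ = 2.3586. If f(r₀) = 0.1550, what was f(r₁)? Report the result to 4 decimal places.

-0.1095

The secant line through (2.3000, 0.1550) and (2.4000, f(r₁)) crosses zero at r₂ = 2.3586.
So (2.3000, 0.1550), (2.4000, f(r₁)), (2.3586, 0) are collinear:
f(r₁) = 0.1550 · (2.4000 − 2.3586) / (2.3000 − 2.3586) = 0.1550 · (0.041400)/(-0.058600) = -0.109505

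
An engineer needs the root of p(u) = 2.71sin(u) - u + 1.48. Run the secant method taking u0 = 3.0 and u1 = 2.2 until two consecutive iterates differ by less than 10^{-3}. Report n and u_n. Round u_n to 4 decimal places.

p(3.0) = -1.137565, p(2.2) = 1.471025
u2 = 2.200000 − 1.471025·(-0.800000)/(2.608590) = 2.651133;  |Δ| = 0.451133
p(2.651133) = 0.105363
u3 = 2.651133 − 0.105363·(0.451133)/(-1.365662) = 2.685938;  |Δ| = 0.034806
p(2.685938) = -0.013403
u4 = 2.685938 − (-0.013403)·(0.034806)/(-0.118766) = 2.682010;  |Δ| = 0.003928
p(2.682010) = 0.000074
u5 = 2.682010 − 0.000074·(-0.003928)/(0.013477) = 2.682032;  |Δ| = 0.000022
|u5 − u4| = 0.000022 < 10^{-3}

n = 5, u_n = 2.6820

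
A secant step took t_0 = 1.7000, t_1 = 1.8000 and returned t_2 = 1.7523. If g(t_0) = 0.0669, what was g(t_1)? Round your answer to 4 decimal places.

-0.0610

The secant line through (1.7000, 0.0669) and (1.8000, g(t_1)) crosses zero at t_2 = 1.7523.
So (1.7000, 0.0669), (1.8000, g(t_1)), (1.7523, 0) are collinear:
g(t_1) = 0.0669 · (1.8000 − 1.7523) / (1.7000 − 1.7523) = 0.0669 · (0.047700)/(-0.052300) = -0.061016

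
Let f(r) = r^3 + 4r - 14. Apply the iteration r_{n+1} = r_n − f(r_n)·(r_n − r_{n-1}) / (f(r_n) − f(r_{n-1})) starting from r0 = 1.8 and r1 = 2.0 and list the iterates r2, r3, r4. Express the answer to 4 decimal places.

1.8652, 1.8685, 1.8687

f(1.8) = -0.968000, f(2.0) = 2.000000
r2 = 2.000000 − 2.000000·(2.000000 − 1.800000) / (2.000000 − (-0.968000)) = 2.000000 − (0.400000)/(2.968000) = 1.865229
f(1.865229) = -0.049803
r3 = 1.865229 − (-0.049803)·(1.865229 − 2.000000) / (-0.049803 − 2.000000) = 1.865229 − (0.006712)/(-2.049803) = 1.868504
f(1.868504) = -0.002469
r4 = 1.868504 − (-0.002469)·(1.868504 − 1.865229) / (-0.002469 − (-0.049803)) = 1.868504 − (-0.000008)/(0.047334) = 1.868674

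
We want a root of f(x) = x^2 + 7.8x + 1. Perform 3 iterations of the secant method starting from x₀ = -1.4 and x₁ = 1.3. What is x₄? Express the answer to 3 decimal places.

f(-1.4) = -7.96000, f(1.3) = 12.83000
x₂ = 1.30000 − 12.83000·(1.30000 − (-1.40000)) / (12.83000 − (-7.96000)) = 1.30000 − (34.64100)/(20.79000) = -0.36623
f(-0.36623) = -1.72250
x₃ = -0.36623 − (-1.72250)·(-0.36623 − 1.30000) / (-1.72250 − 12.83000) = -0.36623 − (2.87008)/(-14.55250) = -0.16901
f(-0.16901) = -0.28972
x₄ = -0.16901 − (-0.28972)·(-0.16901 − (-0.36623)) / (-0.28972 − (-1.72250)) = -0.16901 − (-0.05714)/(1.43277) = -0.12913

-0.129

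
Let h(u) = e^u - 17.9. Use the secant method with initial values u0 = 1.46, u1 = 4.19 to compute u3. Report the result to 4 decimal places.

h(1.46) = -13.594040, h(4.19) = 48.122791
u2 = 4.190000 − 48.122791·(4.190000 − 1.460000) / (48.122791 − (-13.594040)) = 4.190000 − (131.375219)/(61.716831) = 2.061323
h(2.061323) = -10.043646
u3 = 2.061323 − (-10.043646)·(2.061323 − 4.190000) / (-10.043646 − 48.122791) = 2.061323 − (21.379681)/(-58.166437) = 2.428883

2.4289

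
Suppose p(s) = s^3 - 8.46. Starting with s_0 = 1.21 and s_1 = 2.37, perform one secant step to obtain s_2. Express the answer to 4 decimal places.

p(1.21) = -6.688439, p(2.37) = 4.852053
s_2 = 2.370000 − 4.852053·(2.370000 − 1.210000) / (4.852053 − (-6.688439)) = 2.370000 − (5.628381)/(11.540492) = 1.882293

1.8823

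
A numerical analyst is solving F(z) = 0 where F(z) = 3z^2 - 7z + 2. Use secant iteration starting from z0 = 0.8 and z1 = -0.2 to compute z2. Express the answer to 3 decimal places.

0.477

F(0.8) = -1.68000, F(-0.2) = 3.52000
z2 = -0.20000 − 3.52000·(-0.20000 − 0.80000) / (3.52000 − (-1.68000)) = -0.20000 − (-3.52000)/(5.20000) = 0.47692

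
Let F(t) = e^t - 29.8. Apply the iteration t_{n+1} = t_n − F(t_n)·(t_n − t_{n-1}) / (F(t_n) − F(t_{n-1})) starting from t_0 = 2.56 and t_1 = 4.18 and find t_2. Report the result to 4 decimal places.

F(2.56) = -16.864183, F(4.18) = 35.565853
t_2 = 4.180000 − 35.565853·(4.180000 − 2.560000) / (35.565853 − (-16.864183)) = 4.180000 − (57.616682)/(52.430036) = 3.081075

3.0811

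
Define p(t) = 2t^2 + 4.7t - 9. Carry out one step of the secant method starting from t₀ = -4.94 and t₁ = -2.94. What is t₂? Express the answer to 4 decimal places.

-3.4401

p(-4.94) = 16.589200, p(-2.94) = -5.530800
t₂ = -2.940000 − (-5.530800)·(-2.940000 − (-4.940000)) / (-5.530800 − 16.589200) = -2.940000 − (-11.061600)/(-22.120000) = -3.440072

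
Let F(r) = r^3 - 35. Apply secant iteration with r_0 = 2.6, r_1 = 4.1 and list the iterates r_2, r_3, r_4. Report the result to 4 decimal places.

3.1090, 3.2352, 3.2729

F(2.6) = -17.424000, F(4.1) = 33.921000
r_2 = 4.100000 − 33.921000·(4.100000 − 2.600000) / (33.921000 − (-17.424000)) = 4.100000 − (50.881500)/(51.345000) = 3.109027
F(3.109027) = -4.947988
r_3 = 3.109027 − (-4.947988)·(3.109027 − 4.100000) / (-4.947988 − 33.921000) = 3.109027 − (4.903322)/(-38.868988) = 3.235177
F(3.235177) = -1.139435
r_4 = 3.235177 − (-1.139435)·(3.235177 − 3.109027) / (-1.139435 − (-4.947988)) = 3.235177 − (-0.143740)/(3.808553) = 3.272918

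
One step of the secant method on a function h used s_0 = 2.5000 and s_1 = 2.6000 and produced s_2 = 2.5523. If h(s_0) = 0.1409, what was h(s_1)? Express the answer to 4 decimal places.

-0.1285

The secant line through (2.5000, 0.1409) and (2.6000, h(s_1)) crosses zero at s_2 = 2.5523.
So (2.5000, 0.1409), (2.6000, h(s_1)), (2.5523, 0) are collinear:
h(s_1) = 0.1409 · (2.6000 − 2.5523) / (2.5000 − 2.5523) = 0.1409 · (0.047700)/(-0.052300) = -0.128507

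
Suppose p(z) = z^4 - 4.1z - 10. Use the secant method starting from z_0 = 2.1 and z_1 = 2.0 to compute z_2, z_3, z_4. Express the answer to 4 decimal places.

p(2.1) = 0.838100, p(2.0) = -2.200000
z_2 = 2.000000 − (-2.200000)·(2.000000 − 2.100000) / (-2.200000 − 0.838100) = 2.000000 − (0.220000)/(-3.038100) = 2.072414
p(2.072414) = -0.050743
z_3 = 2.072414 − (-0.050743)·(2.072414 − 2.000000) / (-0.050743 − (-2.200000)) = 2.072414 − (-0.003675)/(2.149257) = 2.074123
p(2.074123) = 0.003192
z_4 = 2.074123 − 0.003192·(2.074123 − 2.072414) / (0.003192 − (-0.050743)) = 2.074123 − (0.000005)/(0.053935) = 2.074022

2.0724, 2.0741, 2.0740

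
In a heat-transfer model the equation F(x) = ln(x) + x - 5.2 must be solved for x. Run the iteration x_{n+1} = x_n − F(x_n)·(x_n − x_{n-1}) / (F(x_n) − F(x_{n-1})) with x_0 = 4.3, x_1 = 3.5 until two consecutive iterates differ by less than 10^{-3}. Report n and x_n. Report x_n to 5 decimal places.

F(4.3) = 0.5586150, F(3.5) = -0.4472370
x_2 = 3.5000000 − (-0.4472370)·(-0.8000000)/(-1.0058521) = 3.8557080;  |Δ| = 0.3557080
F(3.8557080) = 0.0052627
x_3 = 3.8557080 − 0.0052627·(0.3557080)/(0.4524997) = 3.8515711;  |Δ| = 0.0041369
F(3.8515711) = 0.0000522
x_4 = 3.8515711 − 0.0000522·(-0.0041369)/(-0.0052105) = 3.8515296;  |Δ| = 0.0000414
|x_4 − x_3| = 0.0000414 < 10^{-3}

n = 4, x_n = 3.85153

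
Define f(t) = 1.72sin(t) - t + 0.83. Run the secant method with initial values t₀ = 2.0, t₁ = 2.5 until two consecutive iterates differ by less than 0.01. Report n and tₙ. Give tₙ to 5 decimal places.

f(2.0) = 0.3939916, f(2.5) = -0.6406279
t₂ = 2.5000000 − (-0.6406279)·(0.5000000)/(-1.0346195) = 2.1904041;  |Δ| = 0.3095959
f(2.1904041) = 0.0398587
t₃ = 2.1904041 − 0.0398587·(-0.3095959)/(0.6804866) = 2.2085383;  |Δ| = 0.0181342
f(2.2085383) = 0.0033822
t₄ = 2.2085383 − 0.0033822·(0.0181342)/(-0.0364765) = 2.2102198;  |Δ| = 0.0016815
|t₄ − t₃| = 0.0016815 < 0.01

n = 4, tₙ = 2.21022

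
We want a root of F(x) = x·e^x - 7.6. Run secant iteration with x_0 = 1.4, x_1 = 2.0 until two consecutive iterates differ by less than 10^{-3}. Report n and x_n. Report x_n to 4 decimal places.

F(1.4) = -1.922720, F(2.0) = 7.178112
x_2 = 2.000000 − 7.178112·(0.600000)/(9.100832) = 1.526761;  |Δ| = 0.473239
F(1.526761) = -0.571947
x_3 = 1.526761 − (-0.571947)·(-0.473239)/(-7.750059) = 1.561686;  |Δ| = 0.034925
F(1.561686) = -0.155678
x_4 = 1.561686 − (-0.155678)·(0.034925)/(0.416268) = 1.574747;  |Δ| = 0.013061
F(1.574747) = 0.005272
x_5 = 1.574747 − 0.005272·(0.013061)/(0.160950) = 1.574319;  |Δ| = 0.000428
|x_5 − x_4| = 0.000428 < 10^{-3}

n = 5, x_n = 1.5743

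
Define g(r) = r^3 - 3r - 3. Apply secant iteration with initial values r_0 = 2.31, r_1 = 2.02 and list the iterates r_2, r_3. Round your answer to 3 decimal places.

g(2.31) = 2.39639, g(2.02) = -0.81759
r_2 = 2.02000 − (-0.81759)·(2.02000 − 2.31000) / (-0.81759 − 2.39639) = 2.02000 − (0.23710)/(-3.21398) = 2.09377
g(2.09377) = -0.10247
r_3 = 2.09377 − (-0.10247)·(2.09377 − 2.02000) / (-0.10247 − (-0.81759)) = 2.09377 − (-0.00756)/(0.71512) = 2.10434

2.094, 2.104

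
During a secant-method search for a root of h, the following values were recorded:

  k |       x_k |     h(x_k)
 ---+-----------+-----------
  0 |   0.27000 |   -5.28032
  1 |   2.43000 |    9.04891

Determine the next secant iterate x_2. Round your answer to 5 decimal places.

1.06596

x_2 = 2.43000 − 9.04891·(2.43000 − 0.27000) / (9.04891 − (-5.28032))
   = 2.43000 − (19.5456456)/(14.3292300) = 1.0659598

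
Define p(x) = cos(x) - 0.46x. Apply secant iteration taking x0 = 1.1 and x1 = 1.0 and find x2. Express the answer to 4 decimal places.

1.0605

p(1.1) = -0.052404, p(1.0) = 0.080302
x2 = 1.000000 − 0.080302·(1.000000 − 1.100000) / (0.080302 − (-0.052404)) = 1.000000 − (-0.008030)/(0.132706) = 1.060511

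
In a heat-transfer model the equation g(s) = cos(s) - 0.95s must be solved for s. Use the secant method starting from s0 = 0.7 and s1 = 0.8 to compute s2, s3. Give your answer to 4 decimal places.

g(0.7) = 0.099842, g(0.8) = -0.063293
s2 = 0.800000 − (-0.063293)·(0.800000 − 0.700000) / (-0.063293 − 0.099842) = 0.800000 − (-0.006329)/(-0.163135) = 0.761202
g(0.761202) = 0.000865
s3 = 0.761202 − 0.000865·(0.761202 − 0.800000) / (0.000865 − (-0.063293)) = 0.761202 − (-0.000034)/(0.064159) = 0.761725

0.7612, 0.7617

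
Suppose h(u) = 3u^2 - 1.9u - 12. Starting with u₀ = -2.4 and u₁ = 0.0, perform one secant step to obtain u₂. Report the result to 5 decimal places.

h(-2.4) = 9.8400000, h(0.0) = -12.0000000
u₂ = 0.0000000 − (-12.0000000)·(0.0000000 − (-2.4000000)) / (-12.0000000 − 9.8400000) = 0.0000000 − (-28.8000000)/(-21.8400000) = -1.3186813

-1.31868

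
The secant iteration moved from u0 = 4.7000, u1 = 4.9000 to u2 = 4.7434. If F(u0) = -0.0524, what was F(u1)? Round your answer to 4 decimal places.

The secant line through (4.7000, -0.0524) and (4.9000, F(u1)) crosses zero at u2 = 4.7434.
So (4.7000, -0.0524), (4.9000, F(u1)), (4.7434, 0) are collinear:
F(u1) = -0.0524 · (4.9000 − 4.7434) / (4.7000 − 4.7434) = -0.0524 · (0.156600)/(-0.043400) = 0.189075

0.1891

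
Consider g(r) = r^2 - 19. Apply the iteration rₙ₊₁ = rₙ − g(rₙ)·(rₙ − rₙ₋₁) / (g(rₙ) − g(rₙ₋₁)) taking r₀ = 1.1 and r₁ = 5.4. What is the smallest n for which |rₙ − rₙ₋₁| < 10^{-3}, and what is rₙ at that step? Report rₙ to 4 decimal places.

g(1.1) = -17.790000, g(5.4) = 10.160000
r₂ = 5.400000 − 10.160000·(4.300000)/(27.950000) = 3.836923;  |Δ| = 1.563077
g(3.836923) = -4.278021
r₃ = 3.836923 − (-4.278021)·(-1.563077)/(-14.438021) = 4.300067;  |Δ| = 0.463144
g(4.300067) = -0.509427
r₄ = 4.300067 − (-0.509427)·(0.463144)/(3.768594) = 4.362673;  |Δ| = 0.062606
g(4.362673) = 0.032915
r₅ = 4.362673 − 0.032915·(0.062606)/(0.542342) = 4.358873;  |Δ| = 0.003800
g(4.358873) = -0.000223
r₆ = 4.358873 − (-0.000223)·(-0.003800)/(-0.033139) = 4.358899;  |Δ| = 0.000026
|r₆ − r₅| = 0.000026 < 10^{-3}

n = 6, rₙ = 4.3589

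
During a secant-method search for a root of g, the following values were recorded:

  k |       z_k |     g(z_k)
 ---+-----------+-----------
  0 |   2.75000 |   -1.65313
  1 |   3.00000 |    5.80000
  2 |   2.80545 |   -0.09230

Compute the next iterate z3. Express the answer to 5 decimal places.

z3 = 2.80545 − (-0.09230)·(2.80545 − 3.00000) / (-0.09230 − 5.80000)
   = 2.80545 − (0.0179570)/(-5.8923000) = 2.8084975

2.80850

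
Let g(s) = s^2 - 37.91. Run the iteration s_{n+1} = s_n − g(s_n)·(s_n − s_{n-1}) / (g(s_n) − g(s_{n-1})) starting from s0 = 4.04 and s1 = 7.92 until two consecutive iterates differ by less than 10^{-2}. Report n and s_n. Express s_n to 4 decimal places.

g(4.04) = -21.588400, g(7.92) = 24.816400
s2 = 7.920000 − 24.816400·(3.880000)/(46.404800) = 5.845050;  |Δ| = 2.074950
g(5.845050) = -3.745389
s3 = 5.845050 − (-3.745389)·(-2.074950)/(-28.561789) = 6.117144;  |Δ| = 0.272094
g(6.117144) = -0.490546
s4 = 6.117144 − (-0.490546)·(0.272094)/(3.254842) = 6.158152;  |Δ| = 0.041008
g(6.158152) = 0.012840
s5 = 6.158152 − 0.012840·(0.041008)/(0.503386) = 6.157106;  |Δ| = 0.001046
|s5 − s4| = 0.001046 < 10^{-2}

n = 5, s_n = 6.1571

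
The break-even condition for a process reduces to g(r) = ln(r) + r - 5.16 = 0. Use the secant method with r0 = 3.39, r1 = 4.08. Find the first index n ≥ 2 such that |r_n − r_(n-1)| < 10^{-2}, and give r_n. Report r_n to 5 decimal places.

g(3.39) = -0.5491701, g(4.08) = 0.3260970
r2 = 4.0800000 − 0.3260970·(0.6900000)/(0.8752671) = 3.8229277;  |Δ| = 0.2570723
g(3.8229277) = 0.0039442
r3 = 3.8229277 − 0.0039442·(-0.2570723)/(-0.3221528) = 3.8197803;  |Δ| = 0.0031474
|r3 − r2| = 0.0031474 < 10^{-2}

n = 3, r_n = 3.81978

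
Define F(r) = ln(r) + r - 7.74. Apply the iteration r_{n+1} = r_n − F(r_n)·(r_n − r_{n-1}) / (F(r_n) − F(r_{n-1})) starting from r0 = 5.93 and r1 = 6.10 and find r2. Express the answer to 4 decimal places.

F(5.93) = -0.029976, F(6.10) = 0.168289
r2 = 6.100000 − 0.168289·(6.100000 − 5.930000) / (0.168289 − (-0.029976)) = 6.100000 − (0.028609)/(0.198265) = 5.955702

5.9557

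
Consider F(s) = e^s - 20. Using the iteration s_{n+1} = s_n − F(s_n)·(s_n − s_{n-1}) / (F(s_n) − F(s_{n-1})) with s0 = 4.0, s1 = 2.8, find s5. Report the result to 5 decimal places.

2.99573

F(4.0) = 34.5981500, F(2.8) = -3.5553532
s2 = 2.8000000 − (-3.5553532)·(2.8000000 − 4.0000000) / (-3.5553532 − 34.5981500) = 2.8000000 − (4.2664239)/(-38.1535033) = 2.9118226
F(2.9118226) = -1.6097139
s3 = 2.9118226 − (-1.6097139)·(2.9118226 − 2.8000000) / (-1.6097139 − (-3.5553532)) = 2.9118226 − (-0.1800024)/(1.9456394) = 3.0043384
F(3.0043384) = 0.1728653
s4 = 3.0043384 − 0.1728653·(3.0043384 − 2.9118226) / (0.1728653 − (-1.6097139)) = 3.0043384 − (0.0159928)/(1.7825792) = 2.9953667
F(2.9953667) = -0.0073102
s5 = 2.9953667 − (-0.0073102)·(2.9953667 − 3.0043384) / (-0.0073102 − 0.1728653) = 2.9953667 − (0.0000656)/(-0.1801755) = 2.9957307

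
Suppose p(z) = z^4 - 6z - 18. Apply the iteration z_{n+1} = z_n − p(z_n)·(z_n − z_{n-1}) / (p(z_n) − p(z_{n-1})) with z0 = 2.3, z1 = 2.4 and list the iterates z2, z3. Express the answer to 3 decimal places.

2.383, 2.384

p(2.3) = -3.81590, p(2.4) = 0.77760
z2 = 2.40000 − 0.77760·(2.40000 − 2.30000) / (0.77760 − (-3.81590)) = 2.40000 − (0.07776)/(4.59350) = 2.38307
p(2.38307) = -0.04704
z3 = 2.38307 − (-0.04704)·(2.38307 − 2.40000) / (-0.04704 − 0.77760) = 2.38307 − (0.00080)/(-0.82464) = 2.38404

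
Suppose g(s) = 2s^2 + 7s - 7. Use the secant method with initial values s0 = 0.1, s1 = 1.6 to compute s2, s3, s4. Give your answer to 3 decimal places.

0.704, 0.797, 0.812

g(0.1) = -6.28000, g(1.6) = 9.32000
s2 = 1.60000 − 9.32000·(1.60000 − 0.10000) / (9.32000 − (-6.28000)) = 1.60000 − (13.98000)/(15.60000) = 0.70385
g(0.70385) = -1.08228
s3 = 0.70385 − (-1.08228)·(0.70385 − 1.60000) / (-1.08228 − 9.32000) = 0.70385 − (0.96989)/(-10.40228) = 0.79708
g(0.79708) = -0.14972
s4 = 0.79708 − (-0.14972)·(0.79708 − 0.70385) / (-0.14972 − (-1.08228)) = 0.79708 − (-0.01396)/(0.93255) = 0.81205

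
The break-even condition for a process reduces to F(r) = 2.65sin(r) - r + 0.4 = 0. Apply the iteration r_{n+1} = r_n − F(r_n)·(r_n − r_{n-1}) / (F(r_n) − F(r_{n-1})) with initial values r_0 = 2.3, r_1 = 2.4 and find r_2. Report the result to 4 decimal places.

2.3266

F(2.3) = 0.076119, F(2.4) = -0.210023
r_2 = 2.400000 − (-0.210023)·(2.400000 − 2.300000) / (-0.210023 − 0.076119) = 2.400000 − (-0.021002)/(-0.286141) = 2.326602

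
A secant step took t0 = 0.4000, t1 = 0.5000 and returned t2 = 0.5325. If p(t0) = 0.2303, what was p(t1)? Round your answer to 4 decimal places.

The secant line through (0.4000, 0.2303) and (0.5000, p(t1)) crosses zero at t2 = 0.5325.
So (0.4000, 0.2303), (0.5000, p(t1)), (0.5325, 0) are collinear:
p(t1) = 0.2303 · (0.5000 − 0.5325) / (0.4000 − 0.5325) = 0.2303 · (-0.032500)/(-0.132500) = 0.056489

0.0565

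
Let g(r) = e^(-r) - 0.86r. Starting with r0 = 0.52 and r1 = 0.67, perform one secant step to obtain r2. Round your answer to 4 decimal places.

g(0.52) = 0.147321, g(0.67) = -0.064491
r2 = 0.670000 − (-0.064491)·(0.670000 − 0.520000) / (-0.064491 − 0.147321) = 0.670000 − (-0.009674)/(-0.211812) = 0.624329

0.6243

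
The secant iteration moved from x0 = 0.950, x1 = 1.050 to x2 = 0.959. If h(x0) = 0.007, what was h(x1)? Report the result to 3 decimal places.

-0.071

The secant line through (0.950, 0.007) and (1.050, h(x1)) crosses zero at x2 = 0.959.
So (0.950, 0.007), (1.050, h(x1)), (0.959, 0) are collinear:
h(x1) = 0.007 · (1.050 − 0.959) / (0.950 − 0.959) = 0.007 · (0.09100)/(-0.00900) = -0.07078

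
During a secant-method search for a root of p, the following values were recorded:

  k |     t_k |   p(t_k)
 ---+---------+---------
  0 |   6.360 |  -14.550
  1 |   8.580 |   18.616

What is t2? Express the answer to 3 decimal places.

t2 = 8.580 − 18.616·(8.580 − 6.360) / (18.616 − (-14.550))
   = 8.580 − (41.32752)/(33.16600) = 7.33392

7.334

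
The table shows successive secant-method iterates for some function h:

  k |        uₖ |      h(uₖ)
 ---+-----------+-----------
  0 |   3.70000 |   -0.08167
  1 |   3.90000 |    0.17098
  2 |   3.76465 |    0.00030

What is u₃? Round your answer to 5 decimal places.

3.76441

u₃ = 3.76465 − 0.00030·(3.76465 − 3.90000) / (0.00030 − 0.17098)
   = 3.76465 − (-0.0000406)/(-0.1706800) = 3.7644121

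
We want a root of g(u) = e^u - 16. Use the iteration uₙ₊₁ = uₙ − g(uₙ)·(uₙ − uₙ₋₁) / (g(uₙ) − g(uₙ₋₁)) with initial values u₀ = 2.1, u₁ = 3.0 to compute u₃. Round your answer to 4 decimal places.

g(2.1) = -7.833830, g(3.0) = 4.085537
u₂ = 3.000000 − 4.085537·(3.000000 − 2.100000) / (4.085537 − (-7.833830)) = 3.000000 − (3.676983)/(11.919367) = 2.691512
g(2.691512) = -1.246035
u₃ = 2.691512 − (-1.246035)·(2.691512 − 3.000000) / (-1.246035 − 4.085537) = 2.691512 − (0.384387)/(-5.331572) = 2.763608

2.7636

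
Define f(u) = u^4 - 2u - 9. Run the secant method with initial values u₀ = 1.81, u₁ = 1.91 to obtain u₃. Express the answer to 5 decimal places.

1.89078

f(1.81) = -1.8871688, f(1.91) = 0.4886336
u₂ = 1.9100000 − 0.4886336·(1.9100000 − 1.8100000) / (0.4886336 − (-1.8871688)) = 1.9100000 − (0.0488634)/(2.3758024) = 1.8894329
f(1.8894329) = -0.0342750
u₃ = 1.8894329 − (-0.0342750)·(1.8894329 − 1.9100000) / (-0.0342750 − 0.4886336) = 1.8894329 − (0.0007049)/(-0.5229086) = 1.8907810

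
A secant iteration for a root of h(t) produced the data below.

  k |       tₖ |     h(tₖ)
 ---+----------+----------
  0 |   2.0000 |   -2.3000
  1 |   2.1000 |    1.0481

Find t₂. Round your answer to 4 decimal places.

t₂ = 2.1000 − 1.0481·(2.1000 − 2.0000) / (1.0481 − (-2.3000))
   = 2.1000 − (0.104810)/(3.348100) = 2.068696

2.0687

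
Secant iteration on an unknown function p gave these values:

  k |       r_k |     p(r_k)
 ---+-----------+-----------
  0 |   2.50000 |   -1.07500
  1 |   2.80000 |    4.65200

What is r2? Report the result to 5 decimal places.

2.55631

r2 = 2.80000 − 4.65200·(2.80000 − 2.50000) / (4.65200 − (-1.07500))
   = 2.80000 − (1.3956000)/(5.7270000) = 2.5563122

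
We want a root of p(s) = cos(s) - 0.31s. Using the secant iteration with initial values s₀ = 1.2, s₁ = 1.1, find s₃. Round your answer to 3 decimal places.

1.192

p(1.2) = -0.00964, p(1.1) = 0.11260
s₂ = 1.10000 − 0.11260·(1.10000 − 1.20000) / (0.11260 − (-0.00964)) = 1.10000 − (-0.01126)/(0.12224) = 1.19211
p(1.19211) = 0.00014
s₃ = 1.19211 − 0.00014·(1.19211 − 1.10000) / (0.00014 − 0.11260) = 1.19211 − (0.00001)/(-0.11245) = 1.19223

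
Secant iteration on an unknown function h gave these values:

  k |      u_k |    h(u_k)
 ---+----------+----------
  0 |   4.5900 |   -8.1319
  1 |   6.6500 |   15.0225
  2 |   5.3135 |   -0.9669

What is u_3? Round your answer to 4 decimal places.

u_3 = 5.3135 − (-0.9669)·(5.3135 − 6.6500) / (-0.9669 − 15.0225)
   = 5.3135 − (1.292262)/(-15.989400) = 5.394320

5.3943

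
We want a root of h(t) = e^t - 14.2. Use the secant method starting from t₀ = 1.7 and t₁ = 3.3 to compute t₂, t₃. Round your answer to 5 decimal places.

2.34522, 2.56074

h(1.7) = -8.7260526, h(3.3) = 12.9126389
t₂ = 3.3000000 − 12.9126389·(3.3000000 − 1.7000000) / (12.9126389 − (-8.7260526)) = 3.3000000 − (20.6602223)/(21.6386915) = 2.3452185
h(2.3452185) = -3.7644473
t₃ = 2.3452185 − (-3.7644473)·(2.3452185 − 3.3000000) / (-3.7644473 − 12.9126389) = 2.3452185 − (3.5942246)/(-16.6770862) = 2.5607372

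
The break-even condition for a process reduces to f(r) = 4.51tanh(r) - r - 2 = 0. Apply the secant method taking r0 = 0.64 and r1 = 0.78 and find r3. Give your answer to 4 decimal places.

0.6860

f(0.64) = -0.092303, f(0.78) = 0.163707
r2 = 0.780000 − 0.163707·(0.780000 − 0.640000) / (0.163707 − (-0.092303)) = 0.780000 − (0.022919)/(0.256010) = 0.690476
f(0.690476) = 0.007802
r3 = 0.690476 − 0.007802·(0.690476 − 0.780000) / (0.007802 − 0.163707) = 0.690476 − (-0.000698)/(-0.155905) = 0.685996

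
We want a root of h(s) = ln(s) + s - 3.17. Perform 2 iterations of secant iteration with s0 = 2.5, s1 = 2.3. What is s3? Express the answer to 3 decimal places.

h(2.5) = 0.24629, h(2.3) = -0.03709
s2 = 2.30000 − (-0.03709)·(2.30000 − 2.50000) / (-0.03709 − 0.24629) = 2.30000 − (0.00742)/(-0.28338) = 2.32618
h(2.32618) = 0.00040
s3 = 2.32618 − 0.00040·(2.32618 − 2.30000) / (0.00040 − (-0.03709)) = 2.32618 − (0.00001)/(0.03749) = 2.32590

2.326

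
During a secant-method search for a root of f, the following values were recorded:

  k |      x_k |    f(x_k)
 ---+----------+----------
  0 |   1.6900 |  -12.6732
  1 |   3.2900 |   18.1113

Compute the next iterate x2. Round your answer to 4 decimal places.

x2 = 3.2900 − 18.1113·(3.2900 − 1.6900) / (18.1113 − (-12.6732))
   = 3.2900 − (28.978080)/(30.784500) = 2.348680

2.3487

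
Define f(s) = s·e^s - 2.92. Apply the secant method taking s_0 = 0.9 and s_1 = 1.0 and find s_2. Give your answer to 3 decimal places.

f(0.9) = -0.70636, f(1.0) = -0.20172
s_2 = 1.00000 − (-0.20172)·(1.00000 − 0.90000) / (-0.20172 − (-0.70636)) = 1.00000 − (-0.02017)/(0.50464) = 1.03997

1.040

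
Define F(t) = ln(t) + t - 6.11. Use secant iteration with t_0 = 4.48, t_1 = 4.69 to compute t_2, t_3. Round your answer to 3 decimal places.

F(4.48) = -0.13038, F(4.69) = 0.12543
t_2 = 4.69000 − 0.12543·(4.69000 − 4.48000) / (0.12543 − (-0.13038)) = 4.69000 − (0.02634)/(0.25581) = 4.58703
F(4.58703) = 0.00026
t_3 = 4.58703 − 0.00026·(4.58703 − 4.69000) / (0.00026 − 0.12543) = 4.58703 − (-0.00003)/(-0.12517) = 4.58681

4.587, 4.587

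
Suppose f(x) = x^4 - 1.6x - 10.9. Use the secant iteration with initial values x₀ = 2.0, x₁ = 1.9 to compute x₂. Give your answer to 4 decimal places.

1.9323

f(2.0) = 1.900000, f(1.9) = -0.907900
x₂ = 1.900000 − (-0.907900)·(1.900000 − 2.000000) / (-0.907900 − 1.900000) = 1.900000 − (0.090790)/(-2.807900) = 1.932334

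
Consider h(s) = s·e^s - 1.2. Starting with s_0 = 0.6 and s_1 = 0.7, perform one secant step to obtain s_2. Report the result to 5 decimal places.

h(0.6) = -0.1067287, h(0.7) = 0.2096269
s_2 = 0.7000000 − 0.2096269·(0.7000000 − 0.6000000) / (0.2096269 − (-0.1067287)) = 0.7000000 − (0.0209627)/(0.3163556) = 0.6337369

0.63374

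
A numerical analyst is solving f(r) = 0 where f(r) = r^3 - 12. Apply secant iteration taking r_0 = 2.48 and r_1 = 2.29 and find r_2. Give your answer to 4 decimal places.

2.2895

f(2.48) = 3.252992, f(2.29) = 0.008989
r_2 = 2.290000 − 0.008989·(2.290000 − 2.480000) / (0.008989 − 3.252992) = 2.290000 − (-0.001708)/(-3.244003) = 2.289474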